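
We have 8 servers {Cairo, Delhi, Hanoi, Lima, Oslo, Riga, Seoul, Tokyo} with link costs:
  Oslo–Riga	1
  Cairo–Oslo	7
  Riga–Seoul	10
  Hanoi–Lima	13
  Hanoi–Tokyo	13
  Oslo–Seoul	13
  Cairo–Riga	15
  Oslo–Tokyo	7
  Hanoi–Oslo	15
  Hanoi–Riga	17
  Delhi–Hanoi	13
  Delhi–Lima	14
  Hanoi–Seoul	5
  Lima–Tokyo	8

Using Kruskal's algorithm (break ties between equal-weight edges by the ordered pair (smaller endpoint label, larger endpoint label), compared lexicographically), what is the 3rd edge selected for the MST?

Cairo-Oslo

Kruskal's algorithm — process edges by increasing weight (ties by edge label):
Oslo–Riga (1): add — endpoints in different components.
Hanoi–Seoul (5): add — endpoints in different components.
Cairo–Oslo (7): add — endpoints in different components.
Oslo–Tokyo (7): add — endpoints in different components.
Lima–Tokyo (8): add — endpoints in different components.
Riga–Seoul (10): add — endpoints in different components.
Delhi–Hanoi (13): add — endpoints in different components.
The 3rd edge added is Cairo–Oslo.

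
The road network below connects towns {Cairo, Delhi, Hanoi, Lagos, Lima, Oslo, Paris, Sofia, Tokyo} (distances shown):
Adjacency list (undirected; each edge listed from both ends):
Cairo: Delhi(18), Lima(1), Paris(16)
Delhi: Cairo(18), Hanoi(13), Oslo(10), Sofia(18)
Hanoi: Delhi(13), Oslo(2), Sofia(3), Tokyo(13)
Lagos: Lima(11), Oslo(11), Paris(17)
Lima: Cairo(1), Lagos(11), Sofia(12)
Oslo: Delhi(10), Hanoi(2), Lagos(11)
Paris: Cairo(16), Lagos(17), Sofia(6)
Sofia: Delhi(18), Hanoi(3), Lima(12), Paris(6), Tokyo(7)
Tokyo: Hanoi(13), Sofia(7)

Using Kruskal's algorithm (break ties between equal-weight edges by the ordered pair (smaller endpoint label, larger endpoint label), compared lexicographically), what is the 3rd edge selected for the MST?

Kruskal: consider edges lightest-first.
Cairo Lima (1): add — endpoints in different components.
Hanoi Oslo (2): add — endpoints in different components.
Hanoi Sofia (3): add — endpoints in different components.
Paris Sofia (6): add — endpoints in different components.
Sofia Tokyo (7): add — endpoints in different components.
Delhi Oslo (10): add — endpoints in different components.
Lagos Lima (11): add — endpoints in different components.
Lagos Oslo (11): add — endpoints in different components.
The 3rd edge added is Hanoi Sofia.

Hanoi-Sofia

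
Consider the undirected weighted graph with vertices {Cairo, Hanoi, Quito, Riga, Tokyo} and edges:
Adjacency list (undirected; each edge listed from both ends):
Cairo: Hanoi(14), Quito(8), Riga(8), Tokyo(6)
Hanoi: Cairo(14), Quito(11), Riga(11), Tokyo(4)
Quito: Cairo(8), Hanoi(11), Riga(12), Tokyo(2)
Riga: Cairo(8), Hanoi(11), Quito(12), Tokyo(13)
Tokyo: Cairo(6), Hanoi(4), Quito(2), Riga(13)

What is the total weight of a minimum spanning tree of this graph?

20

Kruskal's algorithm — process edges by increasing weight (ties by edge label):
Quito Tokyo (2): add — endpoints in different components.
Hanoi Tokyo (4): add — endpoints in different components.
Cairo Tokyo (6): add — endpoints in different components.
Cairo Quito (8): skip — Cairo and Quito already connected.
Cairo Riga (8): add — endpoints in different components.
MST edges: Quito Tokyo, Hanoi Tokyo, Cairo Tokyo, Cairo Riga; total weight 2+4+6+8 = 20.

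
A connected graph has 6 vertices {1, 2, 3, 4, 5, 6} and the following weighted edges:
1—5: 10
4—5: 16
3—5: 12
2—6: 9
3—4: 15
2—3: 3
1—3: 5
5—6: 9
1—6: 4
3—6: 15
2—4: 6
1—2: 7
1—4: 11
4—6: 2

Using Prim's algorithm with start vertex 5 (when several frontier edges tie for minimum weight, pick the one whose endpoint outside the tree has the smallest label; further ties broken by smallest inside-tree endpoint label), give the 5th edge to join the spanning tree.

Grow the tree from 5 using Prim:
Step 1: cheapest edge leaving the tree is 5—6 (9); add 6.
Step 2: cheapest edge leaving the tree is 4—6 (2); add 4.
Step 3: cheapest edge leaving the tree is 1—6 (4); add 1.
Step 4: cheapest edge leaving the tree is 1—3 (5); add 3.
Step 5: cheapest edge leaving the tree is 2—3 (3); add 2.
The 5th edge added is 2—3.

2-3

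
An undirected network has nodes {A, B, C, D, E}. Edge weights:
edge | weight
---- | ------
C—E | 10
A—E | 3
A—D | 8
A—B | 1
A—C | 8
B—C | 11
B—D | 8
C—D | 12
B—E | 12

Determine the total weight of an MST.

Kruskal: consider edges lightest-first.
A—B (1): add. Components now {A,B} {C} {D} {E}
A—E (3): add. Components now {A,B,E} {C} {D}
A—C (8): add. Components now {A,B,C,E} {D}
A—D (8): add. Components now {A,B,C,D,E}
MST edges: A—B, A—E, A—C, A—D; total weight 1+3+8+8 = 20.

20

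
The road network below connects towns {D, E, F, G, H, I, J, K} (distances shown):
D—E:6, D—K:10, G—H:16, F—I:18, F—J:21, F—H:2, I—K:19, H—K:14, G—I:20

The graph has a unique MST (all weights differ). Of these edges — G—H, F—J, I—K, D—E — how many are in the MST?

Kruskal's algorithm — process edges by increasing weight (ties by edge label):
F—H (2): add — endpoints in different components.
D—E (6): add — endpoints in different components.
D—K (10): add — endpoints in different components.
H—K (14): add — endpoints in different components.
G—H (16): add — endpoints in different components.
F—I (18): add — endpoints in different components.
I—K (19): skip — I and K already connected.
G—I (20): skip — G and I already connected.
F—J (21): add — endpoints in different components.
MST edge set: {F—H, D—E, D—K, H—K, G—H, F—I, F—J}.
Of the listed edges, {G—H, F—J, D—E} are in the MST → 3.

3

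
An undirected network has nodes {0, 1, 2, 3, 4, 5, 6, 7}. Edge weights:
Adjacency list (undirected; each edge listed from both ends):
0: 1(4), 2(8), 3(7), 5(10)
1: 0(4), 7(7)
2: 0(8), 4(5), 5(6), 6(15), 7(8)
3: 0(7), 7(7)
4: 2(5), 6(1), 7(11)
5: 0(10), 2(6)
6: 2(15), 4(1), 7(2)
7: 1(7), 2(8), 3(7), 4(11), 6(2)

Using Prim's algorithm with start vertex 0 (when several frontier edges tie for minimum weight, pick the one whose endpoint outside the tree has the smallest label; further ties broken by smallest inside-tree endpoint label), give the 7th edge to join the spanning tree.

2-5

Grow the tree from 0 using Prim:
Step 1: cheapest edge leaving the tree is 0–1 (4); add 1.
Step 2: cheapest edge leaving the tree is 0–3 (7); add 3.
Step 3: cheapest edge leaving the tree is 1–7 (7); add 7.
Step 4: cheapest edge leaving the tree is 6–7 (2); add 6.
Step 5: cheapest edge leaving the tree is 4–6 (1); add 4.
Step 6: cheapest edge leaving the tree is 2–4 (5); add 2.
Step 7: cheapest edge leaving the tree is 2–5 (6); add 5.
The 7th edge added is 2–5.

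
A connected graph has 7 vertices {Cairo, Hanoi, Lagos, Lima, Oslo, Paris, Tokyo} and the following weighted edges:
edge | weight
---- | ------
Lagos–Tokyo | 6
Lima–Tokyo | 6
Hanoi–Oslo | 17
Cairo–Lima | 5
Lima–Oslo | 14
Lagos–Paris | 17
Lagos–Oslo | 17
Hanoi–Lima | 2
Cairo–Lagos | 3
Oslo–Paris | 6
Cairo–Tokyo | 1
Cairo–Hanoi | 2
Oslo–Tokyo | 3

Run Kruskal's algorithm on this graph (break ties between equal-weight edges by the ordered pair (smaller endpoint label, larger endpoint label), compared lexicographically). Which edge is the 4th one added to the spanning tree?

Cairo-Lagos

Sort edges by weight, then run Kruskal:
Cairo–Tokyo (1): add — endpoints in different components.
Cairo–Hanoi (2): add — endpoints in different components.
Hanoi–Lima (2): add — endpoints in different components.
Cairo–Lagos (3): add — endpoints in different components.
Oslo–Tokyo (3): add — endpoints in different components.
Cairo–Lima (5): skip — Cairo and Lima already connected.
Lagos–Tokyo (6): skip — Tokyo and Lagos already connected.
Lima–Tokyo (6): skip — Tokyo and Lima already connected.
Oslo–Paris (6): add — endpoints in different components.
The 4th edge added is Cairo–Lagos.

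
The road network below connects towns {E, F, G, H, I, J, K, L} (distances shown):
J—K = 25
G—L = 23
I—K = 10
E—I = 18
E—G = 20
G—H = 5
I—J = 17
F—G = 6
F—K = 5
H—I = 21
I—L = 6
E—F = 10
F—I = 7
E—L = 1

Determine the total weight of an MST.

47

Sort edges by weight, then run Kruskal:
E—L (1): add — endpoints in different components.
F—K (5): add — endpoints in different components.
G—H (5): add — endpoints in different components.
F—G (6): add — endpoints in different components.
I—L (6): add — endpoints in different components.
F—I (7): add — endpoints in different components.
E—F (10): skip — E and F already connected.
I—K (10): skip — I and K already connected.
I—J (17): add — endpoints in different components.
MST edges: E—L, F—K, G—H, F—G, I—L, F—I, I—J; total weight 1+5+5+6+6+7+17 = 47.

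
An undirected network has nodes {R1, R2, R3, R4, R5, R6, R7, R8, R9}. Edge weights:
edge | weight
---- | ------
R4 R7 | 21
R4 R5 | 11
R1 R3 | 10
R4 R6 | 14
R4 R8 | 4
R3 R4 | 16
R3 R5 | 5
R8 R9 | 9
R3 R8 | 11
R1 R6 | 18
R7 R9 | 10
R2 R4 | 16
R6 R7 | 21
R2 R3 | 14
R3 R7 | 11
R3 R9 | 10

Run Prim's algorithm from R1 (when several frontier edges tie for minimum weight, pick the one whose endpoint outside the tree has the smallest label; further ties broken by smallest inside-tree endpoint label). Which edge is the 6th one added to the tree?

R7-R9

Prim, starting at R1.
Step 1: cheapest edge leaving the tree is R1 R3 (10); add R3.
Step 2: cheapest edge leaving the tree is R3 R5 (5); add R5.
Step 3: cheapest edge leaving the tree is R3 R9 (10); add R9.
Step 4: cheapest edge leaving the tree is R8 R9 (9); add R8.
Step 5: cheapest edge leaving the tree is R4 R8 (4); add R4.
Step 6: cheapest edge leaving the tree is R7 R9 (10); add R7.
Step 7: cheapest edge leaving the tree is R2 R3 (14); add R2.
Step 8: cheapest edge leaving the tree is R4 R6 (14); add R6.
The 6th edge added is R7 R9.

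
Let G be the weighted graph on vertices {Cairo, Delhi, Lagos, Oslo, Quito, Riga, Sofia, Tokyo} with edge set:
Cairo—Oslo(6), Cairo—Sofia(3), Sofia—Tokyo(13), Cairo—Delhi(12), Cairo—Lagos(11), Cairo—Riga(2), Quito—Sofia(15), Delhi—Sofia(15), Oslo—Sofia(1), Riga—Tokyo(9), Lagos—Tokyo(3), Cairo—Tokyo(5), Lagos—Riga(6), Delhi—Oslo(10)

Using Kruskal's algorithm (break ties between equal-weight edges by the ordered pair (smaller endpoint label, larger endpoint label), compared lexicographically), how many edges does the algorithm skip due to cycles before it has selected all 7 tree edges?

7

Kruskal: consider edges lightest-first.
Oslo—Sofia (1): add — endpoints in different components.
Cairo—Riga (2): add — endpoints in different components.
Cairo—Sofia (3): add — endpoints in different components.
Lagos—Tokyo (3): add — endpoints in different components.
Cairo—Tokyo (5): add — endpoints in different components.
Cairo—Oslo (6): skip — Oslo and Cairo already connected.
Lagos—Riga (6): skip — Riga and Lagos already connected.
Riga—Tokyo (9): skip — Riga and Tokyo already connected.
Delhi—Oslo (10): add — endpoints in different components.
Cairo—Lagos (11): skip — Lagos and Cairo already connected.
Cairo—Delhi (12): skip — Cairo and Delhi already connected.
Sofia—Tokyo (13): skip — Tokyo and Sofia already connected.
Delhi—Sofia (15): skip — Sofia and Delhi already connected.
Quito—Sofia (15): add — endpoints in different components.
Edges rejected before the tree was complete: 7.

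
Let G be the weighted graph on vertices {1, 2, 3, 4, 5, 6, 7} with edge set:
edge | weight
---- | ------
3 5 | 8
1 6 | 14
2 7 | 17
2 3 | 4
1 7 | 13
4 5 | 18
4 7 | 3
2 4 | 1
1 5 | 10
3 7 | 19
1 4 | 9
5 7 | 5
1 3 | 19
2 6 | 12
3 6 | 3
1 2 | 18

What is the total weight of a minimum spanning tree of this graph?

Kruskal: consider edges lightest-first.
2 4 (1): add — endpoints in different components.
3 6 (3): add — endpoints in different components.
4 7 (3): add — endpoints in different components.
2 3 (4): add — endpoints in different components.
5 7 (5): add — endpoints in different components.
3 5 (8): skip — 3 and 5 already connected.
1 4 (9): add — endpoints in different components.
MST edges: 2 4, 3 6, 4 7, 2 3, 5 7, 1 4; total weight 1+3+3+4+5+9 = 25.

25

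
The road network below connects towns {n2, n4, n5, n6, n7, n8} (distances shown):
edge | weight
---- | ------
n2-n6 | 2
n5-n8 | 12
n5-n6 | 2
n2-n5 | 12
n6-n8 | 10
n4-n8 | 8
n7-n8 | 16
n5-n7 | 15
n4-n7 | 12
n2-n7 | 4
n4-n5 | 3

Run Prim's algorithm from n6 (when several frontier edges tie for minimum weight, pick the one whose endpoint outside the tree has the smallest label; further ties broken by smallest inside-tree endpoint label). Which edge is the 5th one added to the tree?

n4-n8

Grow the tree from n6 using Prim:
Step 1: frontier [n2-n6 2, n5-n6 2, n6-n8 10] → take n2-n6 (2); add n2.
Step 2: frontier [n2-n7 4, n2-n5 12, n5-n6 2, n6-n8 10] → take n5-n6 (2); add n5.
Step 3: frontier [n2-n7 4, n4-n5 3, n5-n8 12, n5-n7 15, n6-n8 10] → take n4-n5 (3); add n4.
Step 4: frontier [n2-n7 4, n4-n8 8, n4-n7 12, n5-n8 12, n5-n7 15, n6-n8 10] → take n2-n7 (4); add n7.
Step 5: frontier [n4-n8 8, n5-n8 12, n6-n8 10, n7-n8 16] → take n4-n8 (8); add n8.
The 5th edge added is n4-n8.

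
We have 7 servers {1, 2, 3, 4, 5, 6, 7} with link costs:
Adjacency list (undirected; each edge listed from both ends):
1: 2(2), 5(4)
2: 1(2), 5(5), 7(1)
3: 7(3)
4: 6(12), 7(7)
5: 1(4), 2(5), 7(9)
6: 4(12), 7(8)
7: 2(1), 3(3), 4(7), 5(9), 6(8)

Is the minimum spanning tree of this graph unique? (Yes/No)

Yes

Sort edges by weight, then run Kruskal:
2 7 (1): add. Components now {1} {2,7} {3} {4} {5} {6}
1 2 (2): add. Components now {1,2,7} {3} {4} {5} {6}
3 7 (3): add. Components now {1,2,3,7} {4} {5} {6}
1 5 (4): add. Components now {1,2,3,5,7} {4} {6}
2 5 (5): skip — 2 and 5 already connected.
4 7 (7): add. Components now {1,2,3,4,5,7} {6}
6 7 (8): add. Components now {1,2,3,4,5,6,7}
Every non-tree edge has weight strictly greater than the heaviest edge on the tree path between its endpoints, so the MST is unique.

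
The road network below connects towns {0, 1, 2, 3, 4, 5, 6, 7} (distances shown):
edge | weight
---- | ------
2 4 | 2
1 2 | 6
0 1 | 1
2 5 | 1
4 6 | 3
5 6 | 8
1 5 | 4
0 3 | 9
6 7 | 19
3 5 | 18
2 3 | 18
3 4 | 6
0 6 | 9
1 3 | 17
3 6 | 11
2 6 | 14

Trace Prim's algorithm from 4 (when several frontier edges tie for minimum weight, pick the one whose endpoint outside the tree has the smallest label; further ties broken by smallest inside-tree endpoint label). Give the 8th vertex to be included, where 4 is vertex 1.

Prim, starting at 4.
Step 1: cheapest edge leaving the tree is 2 4 (2); add 2.
Step 2: cheapest edge leaving the tree is 2 5 (1); add 5.
Step 3: cheapest edge leaving the tree is 4 6 (3); add 6.
Step 4: cheapest edge leaving the tree is 1 5 (4); add 1.
Step 5: cheapest edge leaving the tree is 0 1 (1); add 0.
Step 6: cheapest edge leaving the tree is 3 4 (6); add 3.
Step 7: cheapest edge leaving the tree is 6 7 (19); add 7.
Vertex order: 4, 2, 5, 6, 1, 0, 3, 7. The 8th vertex is 7.

7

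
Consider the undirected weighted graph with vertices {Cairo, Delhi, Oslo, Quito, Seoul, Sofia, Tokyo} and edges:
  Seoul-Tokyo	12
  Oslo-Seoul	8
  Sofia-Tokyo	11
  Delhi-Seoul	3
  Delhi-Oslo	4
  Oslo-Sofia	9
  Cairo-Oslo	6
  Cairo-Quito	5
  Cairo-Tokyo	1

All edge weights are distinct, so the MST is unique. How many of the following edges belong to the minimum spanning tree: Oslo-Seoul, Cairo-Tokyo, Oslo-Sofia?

2

Kruskal: consider edges lightest-first.
Cairo-Tokyo (1): add. Components now {Cairo,Tokyo} {Sofia} {Quito} {Seoul} {Oslo} {Delhi}
Delhi-Seoul (3): add. Components now {Cairo,Tokyo} {Sofia} {Quito} {Delhi,Seoul} {Oslo}
Delhi-Oslo (4): add. Components now {Cairo,Tokyo} {Sofia} {Quito} {Delhi,Oslo,Seoul}
Cairo-Quito (5): add. Components now {Cairo,Quito,Tokyo} {Sofia} {Delhi,Oslo,Seoul}
Cairo-Oslo (6): add. Components now {Cairo,Delhi,Oslo,Quito,Seoul,Tokyo} {Sofia}
Oslo-Seoul (8): skip — Seoul and Oslo already connected.
Oslo-Sofia (9): add. Components now {Cairo,Delhi,Oslo,Quito,Seoul,Sofia,Tokyo}
MST edge set: {Cairo-Tokyo, Delhi-Seoul, Delhi-Oslo, Cairo-Quito, Cairo-Oslo, Oslo-Sofia}.
Of the listed edges, {Cairo-Tokyo, Oslo-Sofia} are in the MST → 2.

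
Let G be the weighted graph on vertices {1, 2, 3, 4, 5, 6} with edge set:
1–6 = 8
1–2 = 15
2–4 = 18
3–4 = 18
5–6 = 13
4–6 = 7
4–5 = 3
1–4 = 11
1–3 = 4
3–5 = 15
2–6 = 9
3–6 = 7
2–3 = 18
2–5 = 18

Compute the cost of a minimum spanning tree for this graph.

Prim's algorithm from 3:
Step 1: frontier [1–3 4, 3–6 7, 3–5 15, 2–3 18, 3–4 18] → take 1–3 (4); add 1.
Step 2: frontier [1–6 8, 1–4 11, 1–2 15, 3–6 7, 3–5 15, 2–3 18, 3–4 18] → take 3–6 (7); add 6.
Step 3: frontier [1–4 11, 1–2 15, 3–5 15, 2–3 18, 3–4 18, 4–6 7, 2–6 9, 5–6 13] → take 4–6 (7); add 4.
Step 4: frontier [1–2 15, 3–5 15, 2–3 18, 4–5 3, 2–4 18, 2–6 9, 5–6 13] → take 4–5 (3); add 5.
Step 5: frontier [1–2 15, 2–3 18, 2–4 18, 2–5 18, 2–6 9] → take 2–6 (9); add 2.
MST edges: 1–3, 3–6, 4–6, 4–5, 2–6; total weight 4+7+7+3+9 = 30.

30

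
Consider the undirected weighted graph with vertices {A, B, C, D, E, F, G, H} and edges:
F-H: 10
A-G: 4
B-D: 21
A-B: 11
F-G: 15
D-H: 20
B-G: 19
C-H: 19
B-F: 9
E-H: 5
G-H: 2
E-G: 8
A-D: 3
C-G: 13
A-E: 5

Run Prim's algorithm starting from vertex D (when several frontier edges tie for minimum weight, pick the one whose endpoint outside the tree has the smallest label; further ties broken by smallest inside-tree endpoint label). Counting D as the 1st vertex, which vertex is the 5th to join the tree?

Prim, starting at D.
Step 1: cheapest edge leaving the tree is A-D (3); add A.
Step 2: cheapest edge leaving the tree is A-G (4); add G.
Step 3: cheapest edge leaving the tree is G-H (2); add H.
Step 4: cheapest edge leaving the tree is A-E (5); add E.
Step 5: cheapest edge leaving the tree is F-H (10); add F.
Step 6: cheapest edge leaving the tree is B-F (9); add B.
Step 7: cheapest edge leaving the tree is C-G (13); add C.
Vertex order: D, A, G, H, E, F, B, C. The 5th vertex is E.

E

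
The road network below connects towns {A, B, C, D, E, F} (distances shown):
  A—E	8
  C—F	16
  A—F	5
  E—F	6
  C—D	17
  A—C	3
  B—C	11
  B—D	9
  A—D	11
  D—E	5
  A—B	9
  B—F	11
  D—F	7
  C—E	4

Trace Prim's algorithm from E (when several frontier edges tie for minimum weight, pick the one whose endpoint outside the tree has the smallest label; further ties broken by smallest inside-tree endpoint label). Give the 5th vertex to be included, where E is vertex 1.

F

Prim, starting at E.
Step 1: frontier [C—E 4, D—E 5, E—F 6, A—E 8] → take C—E (4); add C.
Step 2: frontier [A—C 3, B—C 11, C—F 16, C—D 17, D—E 5, E—F 6, A—E 8] → take A—C (3); add A.
Step 3: frontier [A—F 5, A—B 9, A—D 11, B—C 11, C—F 16, C—D 17, D—E 5, E—F 6] → take D—E (5); add D.
Step 4: frontier [A—F 5, A—B 9, B—C 11, C—F 16, D—F 7, B—D 9, E—F 6] → take A—F (5); add F.
Step 5: frontier [A—B 9, B—C 11, B—D 9, B—F 11] → take A—B (9); add B.
Vertex order: E, C, A, D, F, B. The 5th vertex is F.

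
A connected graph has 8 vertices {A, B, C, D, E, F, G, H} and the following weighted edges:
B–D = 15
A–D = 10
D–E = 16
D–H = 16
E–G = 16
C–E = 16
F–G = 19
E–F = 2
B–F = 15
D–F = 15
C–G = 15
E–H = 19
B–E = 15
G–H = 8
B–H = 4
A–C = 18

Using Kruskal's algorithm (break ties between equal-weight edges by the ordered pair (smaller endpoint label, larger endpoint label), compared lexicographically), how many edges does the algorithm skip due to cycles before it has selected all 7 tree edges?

Kruskal's algorithm — process edges by increasing weight (ties by edge label):
E–F (2): add — endpoints in different components.
B–H (4): add — endpoints in different components.
G–H (8): add — endpoints in different components.
A–D (10): add — endpoints in different components.
B–D (15): add — endpoints in different components.
B–E (15): add — endpoints in different components.
B–F (15): skip — B and F already connected.
C–G (15): add — endpoints in different components.
Edges rejected before the tree was complete: 1.

1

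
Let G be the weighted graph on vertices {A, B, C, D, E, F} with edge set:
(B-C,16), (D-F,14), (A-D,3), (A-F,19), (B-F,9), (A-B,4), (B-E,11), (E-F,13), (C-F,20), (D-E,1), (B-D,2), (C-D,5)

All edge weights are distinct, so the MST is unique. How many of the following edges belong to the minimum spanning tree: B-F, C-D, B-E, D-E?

Kruskal's algorithm — process edges by increasing weight (ties by edge label):
D-E (1): add — endpoints in different components.
B-D (2): add — endpoints in different components.
A-D (3): add — endpoints in different components.
A-B (4): skip — A and B already connected.
C-D (5): add — endpoints in different components.
B-F (9): add — endpoints in different components.
MST edge set: {D-E, B-D, A-D, C-D, B-F}.
Of the listed edges, {B-F, C-D, D-E} are in the MST → 3.

3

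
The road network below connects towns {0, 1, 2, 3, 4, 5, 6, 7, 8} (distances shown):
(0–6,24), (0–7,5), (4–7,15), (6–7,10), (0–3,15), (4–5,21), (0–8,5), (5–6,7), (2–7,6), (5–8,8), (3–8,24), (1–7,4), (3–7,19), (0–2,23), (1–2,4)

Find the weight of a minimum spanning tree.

Grow the tree from 0 using Prim:
Step 1: cheapest edge leaving the tree is 0–7 (5); add 7.
Step 2: cheapest edge leaving the tree is 1–7 (4); add 1.
Step 3: cheapest edge leaving the tree is 1–2 (4); add 2.
Step 4: cheapest edge leaving the tree is 0–8 (5); add 8.
Step 5: cheapest edge leaving the tree is 5–8 (8); add 5.
Step 6: cheapest edge leaving the tree is 5–6 (7); add 6.
Step 7: cheapest edge leaving the tree is 0–3 (15); add 3.
Step 8: cheapest edge leaving the tree is 4–7 (15); add 4.
MST edges: 0–7, 1–7, 1–2, 0–8, 5–8, 5–6, 0–3, 4–7; total weight 5+4+4+5+8+7+15+15 = 63.

63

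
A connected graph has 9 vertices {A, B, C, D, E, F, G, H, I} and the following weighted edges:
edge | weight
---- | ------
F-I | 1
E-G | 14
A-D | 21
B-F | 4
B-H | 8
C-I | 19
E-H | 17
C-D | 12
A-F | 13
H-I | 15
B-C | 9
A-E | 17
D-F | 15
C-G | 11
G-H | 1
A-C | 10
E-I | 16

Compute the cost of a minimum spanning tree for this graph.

Kruskal's algorithm — process edges by increasing weight (ties by edge label):
F-I (1): add — endpoints in different components.
G-H (1): add — endpoints in different components.
B-F (4): add — endpoints in different components.
B-H (8): add — endpoints in different components.
B-C (9): add — endpoints in different components.
A-C (10): add — endpoints in different components.
C-G (11): skip — C and G already connected.
C-D (12): add — endpoints in different components.
A-F (13): skip — A and F already connected.
E-G (14): add — endpoints in different components.
MST edges: F-I, G-H, B-F, B-H, B-C, A-C, C-D, E-G; total weight 1+1+4+8+9+10+12+14 = 59.

59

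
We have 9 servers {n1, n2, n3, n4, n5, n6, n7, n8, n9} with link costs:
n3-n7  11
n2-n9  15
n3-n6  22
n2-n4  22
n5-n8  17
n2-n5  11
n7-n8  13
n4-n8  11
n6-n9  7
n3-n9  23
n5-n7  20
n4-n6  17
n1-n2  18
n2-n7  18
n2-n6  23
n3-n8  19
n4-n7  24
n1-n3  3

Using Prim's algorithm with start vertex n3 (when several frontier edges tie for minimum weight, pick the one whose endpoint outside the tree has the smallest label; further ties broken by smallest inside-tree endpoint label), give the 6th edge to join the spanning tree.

Prim, starting at n3.
Step 1: cheapest edge leaving the tree is n1-n3 (3); add n1.
Step 2: cheapest edge leaving the tree is n3-n7 (11); add n7.
Step 3: cheapest edge leaving the tree is n7-n8 (13); add n8.
Step 4: cheapest edge leaving the tree is n4-n8 (11); add n4.
Step 5: cheapest edge leaving the tree is n5-n8 (17); add n5.
Step 6: cheapest edge leaving the tree is n2-n5 (11); add n2.
Step 7: cheapest edge leaving the tree is n2-n9 (15); add n9.
Step 8: cheapest edge leaving the tree is n6-n9 (7); add n6.
The 6th edge added is n2-n5.

n2-n5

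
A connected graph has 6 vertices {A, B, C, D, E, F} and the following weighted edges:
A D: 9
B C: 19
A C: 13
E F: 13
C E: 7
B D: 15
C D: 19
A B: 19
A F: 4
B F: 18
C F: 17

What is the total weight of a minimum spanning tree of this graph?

48

Prim, starting at C.
Step 1: cheapest edge leaving the tree is C E (7); add E.
Step 2: cheapest edge leaving the tree is A C (13); add A.
Step 3: cheapest edge leaving the tree is A F (4); add F.
Step 4: cheapest edge leaving the tree is A D (9); add D.
Step 5: cheapest edge leaving the tree is B D (15); add B.
MST edges: C E, A C, A F, A D, B D; total weight 7+13+4+9+15 = 48.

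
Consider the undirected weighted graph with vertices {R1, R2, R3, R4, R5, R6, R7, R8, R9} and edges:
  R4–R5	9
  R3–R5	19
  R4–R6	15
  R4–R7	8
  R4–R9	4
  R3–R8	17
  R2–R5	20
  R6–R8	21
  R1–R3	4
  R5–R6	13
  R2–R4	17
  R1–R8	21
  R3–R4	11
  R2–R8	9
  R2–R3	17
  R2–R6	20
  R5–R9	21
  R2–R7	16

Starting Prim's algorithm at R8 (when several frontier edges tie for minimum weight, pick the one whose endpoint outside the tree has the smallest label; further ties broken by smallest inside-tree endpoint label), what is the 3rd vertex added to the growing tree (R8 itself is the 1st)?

Grow the tree from R8 using Prim:
Step 1: cheapest edge leaving the tree is R2–R8 (9); add R2.
Step 2: cheapest edge leaving the tree is R2–R7 (16); add R7.
Step 3: cheapest edge leaving the tree is R4–R7 (8); add R4.
Step 4: cheapest edge leaving the tree is R4–R9 (4); add R9.
Step 5: cheapest edge leaving the tree is R4–R5 (9); add R5.
Step 6: cheapest edge leaving the tree is R3–R4 (11); add R3.
Step 7: cheapest edge leaving the tree is R1–R3 (4); add R1.
Step 8: cheapest edge leaving the tree is R5–R6 (13); add R6.
Vertex order: R8, R2, R7, R4, R9, R5, R3, R1, R6. The 3rd vertex is R7.

R7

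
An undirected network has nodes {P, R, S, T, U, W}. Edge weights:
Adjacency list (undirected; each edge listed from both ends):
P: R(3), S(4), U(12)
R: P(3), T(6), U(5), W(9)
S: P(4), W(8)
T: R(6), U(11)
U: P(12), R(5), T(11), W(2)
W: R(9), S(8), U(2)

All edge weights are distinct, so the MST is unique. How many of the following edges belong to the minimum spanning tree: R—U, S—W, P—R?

Kruskal's algorithm — process edges by increasing weight (ties by edge label):
U—W (2): add — endpoints in different components.
P—R (3): add — endpoints in different components.
P—S (4): add — endpoints in different components.
R—U (5): add — endpoints in different components.
R—T (6): add — endpoints in different components.
MST edge set: {U—W, P—R, P—S, R—U, R—T}.
Of the listed edges, {R—U, P—R} are in the MST → 2.

2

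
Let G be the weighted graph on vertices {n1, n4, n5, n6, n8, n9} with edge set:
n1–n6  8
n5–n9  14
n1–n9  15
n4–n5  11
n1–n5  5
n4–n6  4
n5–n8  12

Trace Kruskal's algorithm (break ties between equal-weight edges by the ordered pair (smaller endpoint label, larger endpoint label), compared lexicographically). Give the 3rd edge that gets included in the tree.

n1-n6

Sort edges by weight, then run Kruskal:
n4–n6 (4): add — endpoints in different components.
n1–n5 (5): add — endpoints in different components.
n1–n6 (8): add — endpoints in different components.
n4–n5 (11): skip — n5 and n4 already connected.
n5–n8 (12): add — endpoints in different components.
n5–n9 (14): add — endpoints in different components.
The 3rd edge added is n1–n6.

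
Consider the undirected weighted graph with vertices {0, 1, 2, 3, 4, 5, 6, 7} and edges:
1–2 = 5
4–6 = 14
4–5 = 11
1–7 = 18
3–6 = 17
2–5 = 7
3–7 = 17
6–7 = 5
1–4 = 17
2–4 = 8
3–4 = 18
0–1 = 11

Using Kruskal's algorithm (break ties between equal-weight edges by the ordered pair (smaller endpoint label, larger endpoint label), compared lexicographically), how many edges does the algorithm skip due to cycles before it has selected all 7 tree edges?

2

Kruskal: consider edges lightest-first.
1–2 (5): add — endpoints in different components.
6–7 (5): add — endpoints in different components.
2–5 (7): add — endpoints in different components.
2–4 (8): add — endpoints in different components.
0–1 (11): add — endpoints in different components.
4–5 (11): skip — 4 and 5 already connected.
4–6 (14): add — endpoints in different components.
1–4 (17): skip — 1 and 4 already connected.
3–6 (17): add — endpoints in different components.
Edges rejected before the tree was complete: 2.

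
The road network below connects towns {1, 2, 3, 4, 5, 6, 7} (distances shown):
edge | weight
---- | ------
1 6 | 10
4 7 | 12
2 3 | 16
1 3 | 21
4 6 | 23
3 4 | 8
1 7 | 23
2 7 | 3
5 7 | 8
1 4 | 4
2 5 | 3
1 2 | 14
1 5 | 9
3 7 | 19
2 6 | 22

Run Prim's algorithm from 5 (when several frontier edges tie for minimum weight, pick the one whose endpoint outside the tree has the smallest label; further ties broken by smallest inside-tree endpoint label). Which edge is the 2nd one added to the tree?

Prim, starting at 5.
Step 1: cheapest edge leaving the tree is 2 5 (3); add 2.
Step 2: cheapest edge leaving the tree is 2 7 (3); add 7.
Step 3: cheapest edge leaving the tree is 1 5 (9); add 1.
Step 4: cheapest edge leaving the tree is 1 4 (4); add 4.
Step 5: cheapest edge leaving the tree is 3 4 (8); add 3.
Step 6: cheapest edge leaving the tree is 1 6 (10); add 6.
The 2nd edge added is 2 7.

2-7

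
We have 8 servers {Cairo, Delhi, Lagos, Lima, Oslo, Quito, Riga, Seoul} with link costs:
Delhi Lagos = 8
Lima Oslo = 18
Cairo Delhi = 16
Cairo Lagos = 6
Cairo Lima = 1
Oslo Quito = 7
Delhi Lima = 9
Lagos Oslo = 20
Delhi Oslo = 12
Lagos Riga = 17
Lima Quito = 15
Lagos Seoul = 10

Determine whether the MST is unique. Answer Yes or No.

Yes

Sort edges by weight, then run Kruskal:
Cairo Lima (1): add — endpoints in different components.
Cairo Lagos (6): add — endpoints in different components.
Oslo Quito (7): add — endpoints in different components.
Delhi Lagos (8): add — endpoints in different components.
Delhi Lima (9): skip — Lima and Delhi already connected.
Lagos Seoul (10): add — endpoints in different components.
Delhi Oslo (12): add — endpoints in different components.
Lima Quito (15): skip — Lima and Quito already connected.
Cairo Delhi (16): skip — Cairo and Delhi already connected.
Lagos Riga (17): add — endpoints in different components.
Every non-tree edge has weight strictly greater than the heaviest edge on the tree path between its endpoints, so the MST is unique.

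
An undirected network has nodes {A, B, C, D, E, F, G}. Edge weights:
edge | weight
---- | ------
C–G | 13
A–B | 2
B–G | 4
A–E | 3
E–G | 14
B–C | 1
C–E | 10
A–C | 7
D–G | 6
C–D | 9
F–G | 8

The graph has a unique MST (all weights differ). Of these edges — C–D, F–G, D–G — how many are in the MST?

Sort edges by weight, then run Kruskal:
B–C (1): add — endpoints in different components.
A–B (2): add — endpoints in different components.
A–E (3): add — endpoints in different components.
B–G (4): add — endpoints in different components.
D–G (6): add — endpoints in different components.
A–C (7): skip — A and C already connected.
F–G (8): add — endpoints in different components.
MST edge set: {B–C, A–B, A–E, B–G, D–G, F–G}.
Of the listed edges, {F–G, D–G} are in the MST → 2.

2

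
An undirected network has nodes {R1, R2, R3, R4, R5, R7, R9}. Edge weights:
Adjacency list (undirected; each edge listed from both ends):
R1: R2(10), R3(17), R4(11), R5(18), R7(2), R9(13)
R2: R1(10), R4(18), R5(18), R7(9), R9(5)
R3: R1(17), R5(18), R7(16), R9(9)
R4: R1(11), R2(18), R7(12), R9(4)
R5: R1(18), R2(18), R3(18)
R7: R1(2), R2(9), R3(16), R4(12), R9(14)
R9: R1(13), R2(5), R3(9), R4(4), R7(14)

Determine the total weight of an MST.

47

Kruskal: consider edges lightest-first.
R1—R7 (2): add — endpoints in different components.
R4—R9 (4): add — endpoints in different components.
R2—R9 (5): add — endpoints in different components.
R2—R7 (9): add — endpoints in different components.
R3—R9 (9): add — endpoints in different components.
R1—R2 (10): skip — R1 and R2 already connected.
R1—R4 (11): skip — R4 and R1 already connected.
R4—R7 (12): skip — R4 and R7 already connected.
R1—R9 (13): skip — R9 and R1 already connected.
R7—R9 (14): skip — R9 and R7 already connected.
R3—R7 (16): skip — R3 and R7 already connected.
R1—R3 (17): skip — R1 and R3 already connected.
R1—R5 (18): add — endpoints in different components.
MST edges: R1—R7, R4—R9, R2—R9, R2—R7, R3—R9, R1—R5; total weight 2+4+5+9+9+18 = 47.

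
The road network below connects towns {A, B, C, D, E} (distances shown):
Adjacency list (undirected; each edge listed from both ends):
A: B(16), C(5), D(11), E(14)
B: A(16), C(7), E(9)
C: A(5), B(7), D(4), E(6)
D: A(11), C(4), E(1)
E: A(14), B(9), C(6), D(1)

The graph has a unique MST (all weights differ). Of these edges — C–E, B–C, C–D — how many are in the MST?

2

Sort edges by weight, then run Kruskal:
D–E (1): add — endpoints in different components.
C–D (4): add — endpoints in different components.
A–C (5): add — endpoints in different components.
C–E (6): skip — C and E already connected.
B–C (7): add — endpoints in different components.
MST edge set: {D–E, C–D, A–C, B–C}.
Of the listed edges, {B–C, C–D} are in the MST → 2.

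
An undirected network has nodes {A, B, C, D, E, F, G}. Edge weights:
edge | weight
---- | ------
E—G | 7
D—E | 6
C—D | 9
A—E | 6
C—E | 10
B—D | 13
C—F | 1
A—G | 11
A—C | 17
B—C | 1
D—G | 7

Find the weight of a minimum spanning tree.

Kruskal's algorithm — process edges by increasing weight (ties by edge label):
B—C (1): add — endpoints in different components.
C—F (1): add — endpoints in different components.
A—E (6): add — endpoints in different components.
D—E (6): add — endpoints in different components.
D—G (7): add — endpoints in different components.
E—G (7): skip — E and G already connected.
C—D (9): add — endpoints in different components.
MST edges: B—C, C—F, A—E, D—E, D—G, C—D; total weight 1+1+6+6+7+9 = 30.

30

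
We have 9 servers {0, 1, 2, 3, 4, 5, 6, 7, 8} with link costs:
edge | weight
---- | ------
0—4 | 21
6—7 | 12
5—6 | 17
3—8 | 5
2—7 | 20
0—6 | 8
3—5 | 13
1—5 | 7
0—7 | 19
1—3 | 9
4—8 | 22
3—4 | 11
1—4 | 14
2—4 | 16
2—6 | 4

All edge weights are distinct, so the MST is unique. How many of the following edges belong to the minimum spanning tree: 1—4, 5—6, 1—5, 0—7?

1

Sort edges by weight, then run Kruskal:
2—6 (4): add — endpoints in different components.
3—8 (5): add — endpoints in different components.
1—5 (7): add — endpoints in different components.
0—6 (8): add — endpoints in different components.
1—3 (9): add — endpoints in different components.
3—4 (11): add — endpoints in different components.
6—7 (12): add — endpoints in different components.
3—5 (13): skip — 3 and 5 already connected.
1—4 (14): skip — 1 and 4 already connected.
2—4 (16): add — endpoints in different components.
MST edge set: {2—6, 3—8, 1—5, 0—6, 1—3, 3—4, 6—7, 2—4}.
Of the listed edges, {1—5} are in the MST → 1.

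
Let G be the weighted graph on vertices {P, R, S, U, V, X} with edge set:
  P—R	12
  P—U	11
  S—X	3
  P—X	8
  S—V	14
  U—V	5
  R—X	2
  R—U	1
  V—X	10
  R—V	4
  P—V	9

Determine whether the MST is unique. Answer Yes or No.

Kruskal: consider edges lightest-first.
R—U (1): add — endpoints in different components.
R—X (2): add — endpoints in different components.
S—X (3): add — endpoints in different components.
R—V (4): add — endpoints in different components.
U—V (5): skip — U and V already connected.
P—X (8): add — endpoints in different components.
Every non-tree edge has weight strictly greater than the heaviest edge on the tree path between its endpoints, so the MST is unique.

Yes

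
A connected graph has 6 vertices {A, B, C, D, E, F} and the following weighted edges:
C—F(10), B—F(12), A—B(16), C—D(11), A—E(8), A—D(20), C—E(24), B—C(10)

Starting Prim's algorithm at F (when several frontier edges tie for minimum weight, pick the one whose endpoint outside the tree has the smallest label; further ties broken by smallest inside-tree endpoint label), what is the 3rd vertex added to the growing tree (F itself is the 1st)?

B

Prim's algorithm from F:
Step 1: frontier [C—F 10, B—F 12] → take C—F (10); add C.
Step 2: frontier [B—C 10, C—D 11, C—E 24, B—F 12] → take B—C (10); add B.
Step 3: frontier [A—B 16, C—D 11, C—E 24] → take C—D (11); add D.
Step 4: frontier [A—B 16, C—E 24, A—D 20] → take A—B (16); add A.
Step 5: frontier [A—E 8, C—E 24] → take A—E (8); add E.
Vertex order: F, C, B, D, A, E. The 3rd vertex is B.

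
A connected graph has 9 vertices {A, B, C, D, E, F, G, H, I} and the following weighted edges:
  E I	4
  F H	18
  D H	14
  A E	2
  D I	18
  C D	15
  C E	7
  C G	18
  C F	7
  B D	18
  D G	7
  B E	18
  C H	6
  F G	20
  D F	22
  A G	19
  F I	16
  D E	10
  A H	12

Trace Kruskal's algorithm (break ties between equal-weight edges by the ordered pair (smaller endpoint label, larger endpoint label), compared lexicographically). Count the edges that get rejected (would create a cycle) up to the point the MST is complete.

4

Sort edges by weight, then run Kruskal:
A E (2): add — endpoints in different components.
E I (4): add — endpoints in different components.
C H (6): add — endpoints in different components.
C E (7): add — endpoints in different components.
C F (7): add — endpoints in different components.
D G (7): add — endpoints in different components.
D E (10): add — endpoints in different components.
A H (12): skip — A and H already connected.
D H (14): skip — D and H already connected.
C D (15): skip — C and D already connected.
F I (16): skip — F and I already connected.
B D (18): add — endpoints in different components.
Edges rejected before the tree was complete: 4.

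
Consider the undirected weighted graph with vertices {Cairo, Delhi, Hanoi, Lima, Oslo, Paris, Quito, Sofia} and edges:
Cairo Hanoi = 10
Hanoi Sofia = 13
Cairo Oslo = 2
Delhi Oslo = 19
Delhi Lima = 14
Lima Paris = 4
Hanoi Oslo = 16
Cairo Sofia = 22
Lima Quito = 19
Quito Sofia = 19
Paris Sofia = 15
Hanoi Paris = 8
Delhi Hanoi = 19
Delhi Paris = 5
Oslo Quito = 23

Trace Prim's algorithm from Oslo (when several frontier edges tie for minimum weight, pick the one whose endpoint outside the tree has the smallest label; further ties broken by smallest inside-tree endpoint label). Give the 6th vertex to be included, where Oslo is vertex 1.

Delhi

Grow the tree from Oslo using Prim:
Step 1: cheapest edge leaving the tree is Cairo Oslo (2); add Cairo.
Step 2: cheapest edge leaving the tree is Cairo Hanoi (10); add Hanoi.
Step 3: cheapest edge leaving the tree is Hanoi Paris (8); add Paris.
Step 4: cheapest edge leaving the tree is Lima Paris (4); add Lima.
Step 5: cheapest edge leaving the tree is Delhi Paris (5); add Delhi.
Step 6: cheapest edge leaving the tree is Hanoi Sofia (13); add Sofia.
Step 7: cheapest edge leaving the tree is Lima Quito (19); add Quito.
Vertex order: Oslo, Cairo, Hanoi, Paris, Lima, Delhi, Sofia, Quito. The 6th vertex is Delhi.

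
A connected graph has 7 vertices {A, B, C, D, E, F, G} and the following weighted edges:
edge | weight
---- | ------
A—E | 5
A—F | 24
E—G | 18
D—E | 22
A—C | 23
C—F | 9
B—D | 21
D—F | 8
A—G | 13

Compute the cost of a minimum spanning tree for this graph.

78

Grow the tree from B using Prim:
Step 1: cheapest edge leaving the tree is B—D (21); add D.
Step 2: cheapest edge leaving the tree is D—F (8); add F.
Step 3: cheapest edge leaving the tree is C—F (9); add C.
Step 4: cheapest edge leaving the tree is D—E (22); add E.
Step 5: cheapest edge leaving the tree is A—E (5); add A.
Step 6: cheapest edge leaving the tree is A—G (13); add G.
MST edges: B—D, D—F, C—F, D—E, A—E, A—G; total weight 21+8+9+22+5+13 = 78.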